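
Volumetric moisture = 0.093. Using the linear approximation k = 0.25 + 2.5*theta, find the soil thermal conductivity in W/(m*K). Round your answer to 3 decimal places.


Step 1: k = 0.25 + 2.5 * theta
Step 2: k = 0.25 + 2.5 * 0.093
Step 3: k = 0.25 + 0.233
Step 4: k = 0.483 W/(m*K)

0.483


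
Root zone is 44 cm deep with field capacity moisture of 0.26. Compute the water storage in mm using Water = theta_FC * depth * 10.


Step 1: Water (mm) = theta_FC * depth (cm) * 10
Step 2: Water = 0.26 * 44 * 10
Step 3: Water = 114.4 mm

114.4


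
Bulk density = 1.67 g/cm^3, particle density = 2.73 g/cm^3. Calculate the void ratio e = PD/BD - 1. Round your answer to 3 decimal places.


Step 1: e = PD / BD - 1
Step 2: e = 2.73 / 1.67 - 1
Step 3: e = 1.63473 - 1
Step 4: e = 0.635

0.635


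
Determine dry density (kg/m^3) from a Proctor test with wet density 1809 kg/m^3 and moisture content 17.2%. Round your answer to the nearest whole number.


Step 1: Dry density = wet density / (1 + w/100)
Step 2: Dry density = 1809 / (1 + 17.2/100)
Step 3: Dry density = 1809 / 1.172
Step 4: Dry density = 1544 kg/m^3

1544


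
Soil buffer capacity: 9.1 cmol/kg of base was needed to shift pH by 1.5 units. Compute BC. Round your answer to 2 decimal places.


Step 1: BC = change in base / change in pH
Step 2: BC = 9.1 / 1.5
Step 3: BC = 6.07 cmol/(kg*pH unit)

6.07


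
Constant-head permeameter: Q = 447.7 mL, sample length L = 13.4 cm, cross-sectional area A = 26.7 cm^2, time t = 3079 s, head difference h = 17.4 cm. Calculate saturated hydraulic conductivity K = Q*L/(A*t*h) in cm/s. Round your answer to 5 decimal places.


Step 1: K = Q * L / (A * t * h)
Step 2: Numerator = 447.7 * 13.4 = 5999.18
Step 3: Denominator = 26.7 * 3079 * 17.4 = 1430441.82
Step 4: K = 5999.18 / 1430441.82 = 0.00419 cm/s

0.00419


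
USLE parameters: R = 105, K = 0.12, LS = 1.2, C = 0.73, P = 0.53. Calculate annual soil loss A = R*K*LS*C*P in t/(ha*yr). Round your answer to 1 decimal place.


Step 1: A = R * K * LS * C * P
Step 2: R * K = 105 * 0.12 = 12.6
Step 3: (R*K) * LS = 12.6 * 1.2 = 15.12
Step 4: * C * P = 15.12 * 0.73 * 0.53 = 5.8
Step 5: A = 5.8 t/(ha*yr)

5.8


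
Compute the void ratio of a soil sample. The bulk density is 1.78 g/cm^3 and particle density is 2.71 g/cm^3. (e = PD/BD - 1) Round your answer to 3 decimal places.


Step 1: e = PD / BD - 1
Step 2: e = 2.71 / 1.78 - 1
Step 3: e = 1.52247 - 1
Step 4: e = 0.522

0.522


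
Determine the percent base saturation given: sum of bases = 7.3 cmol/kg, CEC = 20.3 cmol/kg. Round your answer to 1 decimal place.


Step 1: BS = 100 * (sum of bases) / CEC
Step 2: BS = 100 * 7.3 / 20.3
Step 3: BS = 36.0%

36.0


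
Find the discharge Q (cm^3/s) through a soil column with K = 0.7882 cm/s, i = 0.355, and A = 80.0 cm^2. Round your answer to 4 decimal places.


Step 1: Apply Darcy's law: Q = K * i * A
Step 2: Q = 0.7882 * 0.355 * 80.0
Step 3: Q = 22.3849 cm^3/s

22.3849


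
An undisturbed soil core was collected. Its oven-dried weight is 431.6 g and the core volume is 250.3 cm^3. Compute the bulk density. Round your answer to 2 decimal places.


Step 1: Identify the formula: BD = dry mass / volume
Step 2: Substitute values: BD = 431.6 / 250.3
Step 3: BD = 1.72 g/cm^3

1.72


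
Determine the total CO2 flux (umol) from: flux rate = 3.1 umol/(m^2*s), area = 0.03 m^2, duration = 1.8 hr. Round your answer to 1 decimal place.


Step 1: Convert time to seconds: 1.8 hr * 3600 = 6480.0 s
Step 2: Total = flux * area * time_s
Step 3: Total = 3.1 * 0.03 * 6480.0
Step 4: Total = 602.6 umol

602.6


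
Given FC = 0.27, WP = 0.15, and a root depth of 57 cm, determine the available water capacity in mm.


Step 1: Available water = (FC - WP) * depth * 10
Step 2: AW = (0.27 - 0.15) * 57 * 10
Step 3: AW = 0.12 * 57 * 10
Step 4: AW = 68.4 mm

68.4


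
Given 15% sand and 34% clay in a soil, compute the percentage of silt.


Step 1: sand + silt + clay = 100%
Step 2: silt = 100 - sand - clay
Step 3: silt = 100 - 15 - 34
Step 4: silt = 51%

51


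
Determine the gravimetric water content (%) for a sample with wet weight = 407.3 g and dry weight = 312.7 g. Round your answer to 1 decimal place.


Step 1: Water mass = wet - dry = 407.3 - 312.7 = 94.6 g
Step 2: w = 100 * water mass / dry mass
Step 3: w = 100 * 94.6 / 312.7 = 30.3%

30.3


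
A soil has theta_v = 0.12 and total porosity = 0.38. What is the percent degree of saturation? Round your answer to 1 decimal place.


Step 1: S = 100 * theta_v / n
Step 2: S = 100 * 0.12 / 0.38
Step 3: S = 31.6%

31.6


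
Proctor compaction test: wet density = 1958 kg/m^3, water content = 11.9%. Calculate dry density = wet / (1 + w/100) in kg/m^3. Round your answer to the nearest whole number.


Step 1: Dry density = wet density / (1 + w/100)
Step 2: Dry density = 1958 / (1 + 11.9/100)
Step 3: Dry density = 1958 / 1.119
Step 4: Dry density = 1750 kg/m^3

1750


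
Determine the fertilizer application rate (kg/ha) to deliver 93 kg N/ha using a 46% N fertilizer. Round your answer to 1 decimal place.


Step 1: Fertilizer rate = target N / (N content / 100)
Step 2: Rate = 93 / (46 / 100)
Step 3: Rate = 93 / 0.46
Step 4: Rate = 202.2 kg/ha

202.2


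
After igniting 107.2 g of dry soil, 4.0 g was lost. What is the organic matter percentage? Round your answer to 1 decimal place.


Step 1: OM% = 100 * LOI / sample mass
Step 2: OM = 100 * 4.0 / 107.2
Step 3: OM = 3.7%

3.7


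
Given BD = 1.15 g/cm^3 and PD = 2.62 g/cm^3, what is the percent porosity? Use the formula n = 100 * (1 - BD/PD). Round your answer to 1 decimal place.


Step 1: Formula: n = 100 * (1 - BD / PD)
Step 2: n = 100 * (1 - 1.15 / 2.62)
Step 3: n = 100 * (1 - 0.43893)
Step 4: n = 56.1%

56.1


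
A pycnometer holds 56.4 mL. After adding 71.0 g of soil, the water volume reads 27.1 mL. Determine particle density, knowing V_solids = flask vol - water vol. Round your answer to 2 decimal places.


Step 1: Volume of solids = flask volume - water volume with soil
Step 2: V_solids = 56.4 - 27.1 = 29.3 mL
Step 3: Particle density = mass / V_solids = 71.0 / 29.3 = 2.42 g/cm^3

2.42


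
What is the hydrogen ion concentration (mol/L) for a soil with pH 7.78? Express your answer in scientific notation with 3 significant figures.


Step 1: [H+] = 10^(-pH)
Step 2: [H+] = 10^(-7.78)
Step 3: [H+] = 1.66e-08 mol/L

1.66e-08


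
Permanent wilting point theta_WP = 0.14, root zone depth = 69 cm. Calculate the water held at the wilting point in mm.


Step 1: Water (mm) = theta_WP * depth * 10
Step 2: Water = 0.14 * 69 * 10
Step 3: Water = 96.6 mm

96.6


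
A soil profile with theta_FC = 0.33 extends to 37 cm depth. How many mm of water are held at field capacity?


Step 1: Water (mm) = theta_FC * depth (cm) * 10
Step 2: Water = 0.33 * 37 * 10
Step 3: Water = 122.1 mm

122.1


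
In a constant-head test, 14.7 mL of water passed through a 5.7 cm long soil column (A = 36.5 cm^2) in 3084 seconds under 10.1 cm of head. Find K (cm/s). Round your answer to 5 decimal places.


Step 1: K = Q * L / (A * t * h)
Step 2: Numerator = 14.7 * 5.7 = 83.79
Step 3: Denominator = 36.5 * 3084 * 10.1 = 1136916.6
Step 4: K = 83.79 / 1136916.6 = 0.00007 cm/s

0.00007


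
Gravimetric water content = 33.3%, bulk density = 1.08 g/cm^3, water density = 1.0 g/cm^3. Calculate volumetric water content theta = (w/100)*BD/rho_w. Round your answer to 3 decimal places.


Step 1: theta = (w / 100) * BD / rho_w
Step 2: theta = (33.3 / 100) * 1.08 / 1.0
Step 3: theta = 0.333 * 1.08
Step 4: theta = 0.36

0.36


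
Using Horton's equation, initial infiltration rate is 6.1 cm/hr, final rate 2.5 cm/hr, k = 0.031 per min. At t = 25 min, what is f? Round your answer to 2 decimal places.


Step 1: f = fc + (f0 - fc) * exp(-k * t)
Step 2: exp(-0.031 * 25) = 0.460704
Step 3: f = 2.5 + (6.1 - 2.5) * 0.460704
Step 4: f = 2.5 + 3.6 * 0.460704
Step 5: f = 4.16 cm/hr

4.16


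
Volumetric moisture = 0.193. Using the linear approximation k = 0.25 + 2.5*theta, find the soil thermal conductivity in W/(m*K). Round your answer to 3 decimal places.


Step 1: k = 0.25 + 2.5 * theta
Step 2: k = 0.25 + 2.5 * 0.193
Step 3: k = 0.25 + 0.483
Step 4: k = 0.733 W/(m*K)

0.733


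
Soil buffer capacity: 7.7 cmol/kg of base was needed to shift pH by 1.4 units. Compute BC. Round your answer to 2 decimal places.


Step 1: BC = change in base / change in pH
Step 2: BC = 7.7 / 1.4
Step 3: BC = 5.5 cmol/(kg*pH unit)

5.5


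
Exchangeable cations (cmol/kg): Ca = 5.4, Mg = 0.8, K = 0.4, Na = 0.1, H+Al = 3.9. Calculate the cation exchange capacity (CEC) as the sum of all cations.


Step 1: CEC = Ca + Mg + K + Na + (H+Al)
Step 2: CEC = 5.4 + 0.8 + 0.4 + 0.1 + 3.9
Step 3: CEC = 10.6 cmol/kg

10.6


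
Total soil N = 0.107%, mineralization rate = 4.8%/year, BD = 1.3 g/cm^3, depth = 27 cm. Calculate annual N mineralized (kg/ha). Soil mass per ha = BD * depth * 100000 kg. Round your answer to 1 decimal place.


Step 1: Soil mass per ha = BD * depth * 100000 = 1.3 * 27 * 100000 = 3510000 kg
Step 2: Total N pool = soil mass * N%/100 = 3510000 * 0.107/100 = 3755.7 kg/ha
Step 3: N mineralized = N pool * rate%/100 = 3755.7 * 4.8/100 = 180.3 kg/ha/yr

180.3


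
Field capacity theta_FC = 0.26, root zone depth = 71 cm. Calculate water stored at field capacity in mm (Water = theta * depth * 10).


Step 1: Water (mm) = theta_FC * depth (cm) * 10
Step 2: Water = 0.26 * 71 * 10
Step 3: Water = 184.6 mm

184.6


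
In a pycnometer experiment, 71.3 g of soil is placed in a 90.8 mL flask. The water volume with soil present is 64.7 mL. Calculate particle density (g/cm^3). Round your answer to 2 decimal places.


Step 1: Volume of solids = flask volume - water volume with soil
Step 2: V_solids = 90.8 - 64.7 = 26.1 mL
Step 3: Particle density = mass / V_solids = 71.3 / 26.1 = 2.73 g/cm^3

2.73


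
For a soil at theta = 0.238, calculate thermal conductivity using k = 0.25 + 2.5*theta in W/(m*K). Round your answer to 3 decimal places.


Step 1: k = 0.25 + 2.5 * theta
Step 2: k = 0.25 + 2.5 * 0.238
Step 3: k = 0.25 + 0.595
Step 4: k = 0.845 W/(m*K)

0.845


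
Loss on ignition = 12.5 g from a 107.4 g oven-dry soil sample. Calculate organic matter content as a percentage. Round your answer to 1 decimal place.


Step 1: OM% = 100 * LOI / sample mass
Step 2: OM = 100 * 12.5 / 107.4
Step 3: OM = 11.6%

11.6


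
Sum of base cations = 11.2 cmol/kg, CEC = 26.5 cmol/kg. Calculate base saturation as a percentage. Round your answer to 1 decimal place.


Step 1: BS = 100 * (sum of bases) / CEC
Step 2: BS = 100 * 11.2 / 26.5
Step 3: BS = 42.3%

42.3


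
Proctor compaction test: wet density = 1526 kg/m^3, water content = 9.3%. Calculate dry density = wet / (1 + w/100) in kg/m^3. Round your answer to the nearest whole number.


Step 1: Dry density = wet density / (1 + w/100)
Step 2: Dry density = 1526 / (1 + 9.3/100)
Step 3: Dry density = 1526 / 1.093
Step 4: Dry density = 1396 kg/m^3

1396


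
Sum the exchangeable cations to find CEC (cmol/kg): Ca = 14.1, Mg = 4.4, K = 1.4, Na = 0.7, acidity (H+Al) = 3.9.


Step 1: CEC = Ca + Mg + K + Na + (H+Al)
Step 2: CEC = 14.1 + 4.4 + 1.4 + 0.7 + 3.9
Step 3: CEC = 24.5 cmol/kg

24.5


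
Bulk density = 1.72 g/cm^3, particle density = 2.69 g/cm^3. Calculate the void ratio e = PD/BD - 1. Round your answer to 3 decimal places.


Step 1: e = PD / BD - 1
Step 2: e = 2.69 / 1.72 - 1
Step 3: e = 1.56395 - 1
Step 4: e = 0.564

0.564


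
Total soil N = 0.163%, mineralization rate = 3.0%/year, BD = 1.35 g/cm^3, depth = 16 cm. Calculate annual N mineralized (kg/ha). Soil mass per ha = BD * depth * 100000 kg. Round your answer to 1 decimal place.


Step 1: Soil mass per ha = BD * depth * 100000 = 1.35 * 16 * 100000 = 2160000 kg
Step 2: Total N pool = soil mass * N%/100 = 2160000 * 0.163/100 = 3520.8 kg/ha
Step 3: N mineralized = N pool * rate%/100 = 3520.8 * 3.0/100 = 105.6 kg/ha/yr

105.6


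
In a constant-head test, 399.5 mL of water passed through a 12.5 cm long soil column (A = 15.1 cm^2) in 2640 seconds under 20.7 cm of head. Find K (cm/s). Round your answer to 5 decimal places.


Step 1: K = Q * L / (A * t * h)
Step 2: Numerator = 399.5 * 12.5 = 4993.75
Step 3: Denominator = 15.1 * 2640 * 20.7 = 825184.8
Step 4: K = 4993.75 / 825184.8 = 0.00605 cm/s

0.00605


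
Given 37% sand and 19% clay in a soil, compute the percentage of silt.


Step 1: sand + silt + clay = 100%
Step 2: silt = 100 - sand - clay
Step 3: silt = 100 - 37 - 19
Step 4: silt = 44%

44


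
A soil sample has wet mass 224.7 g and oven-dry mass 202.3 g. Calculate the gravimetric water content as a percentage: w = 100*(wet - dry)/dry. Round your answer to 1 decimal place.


Step 1: Water mass = wet - dry = 224.7 - 202.3 = 22.4 g
Step 2: w = 100 * water mass / dry mass
Step 3: w = 100 * 22.4 / 202.3 = 11.1%

11.1


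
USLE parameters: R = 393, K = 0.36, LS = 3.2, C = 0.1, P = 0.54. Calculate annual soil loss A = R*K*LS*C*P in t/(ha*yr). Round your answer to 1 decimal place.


Step 1: A = R * K * LS * C * P
Step 2: R * K = 393 * 0.36 = 141.48
Step 3: (R*K) * LS = 141.48 * 3.2 = 452.736
Step 4: * C * P = 452.736 * 0.1 * 0.54 = 24.4
Step 5: A = 24.4 t/(ha*yr)

24.4


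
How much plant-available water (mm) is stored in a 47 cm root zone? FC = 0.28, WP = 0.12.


Step 1: Available water = (FC - WP) * depth * 10
Step 2: AW = (0.28 - 0.12) * 47 * 10
Step 3: AW = 0.16 * 47 * 10
Step 4: AW = 75.2 mm

75.2


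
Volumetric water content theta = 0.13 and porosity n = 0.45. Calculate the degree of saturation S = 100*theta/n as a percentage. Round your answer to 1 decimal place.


Step 1: S = 100 * theta_v / n
Step 2: S = 100 * 0.13 / 0.45
Step 3: S = 28.9%

28.9


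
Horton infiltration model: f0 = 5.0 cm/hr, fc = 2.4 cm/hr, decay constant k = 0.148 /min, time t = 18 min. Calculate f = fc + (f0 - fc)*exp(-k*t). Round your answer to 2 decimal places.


Step 1: f = fc + (f0 - fc) * exp(-k * t)
Step 2: exp(-0.148 * 18) = 0.069669
Step 3: f = 2.4 + (5.0 - 2.4) * 0.069669
Step 4: f = 2.4 + 2.6 * 0.069669
Step 5: f = 2.58 cm/hr

2.58


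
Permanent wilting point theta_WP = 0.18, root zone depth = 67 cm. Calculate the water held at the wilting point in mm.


Step 1: Water (mm) = theta_WP * depth * 10
Step 2: Water = 0.18 * 67 * 10
Step 3: Water = 120.6 mm

120.6


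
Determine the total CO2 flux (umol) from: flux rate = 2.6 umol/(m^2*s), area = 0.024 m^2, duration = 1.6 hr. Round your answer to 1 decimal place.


Step 1: Convert time to seconds: 1.6 hr * 3600 = 5760.0 s
Step 2: Total = flux * area * time_s
Step 3: Total = 2.6 * 0.024 * 5760.0
Step 4: Total = 359.4 umol

359.4


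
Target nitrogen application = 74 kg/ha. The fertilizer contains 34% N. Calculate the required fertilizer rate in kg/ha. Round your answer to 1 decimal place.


Step 1: Fertilizer rate = target N / (N content / 100)
Step 2: Rate = 74 / (34 / 100)
Step 3: Rate = 74 / 0.34
Step 4: Rate = 217.6 kg/ha

217.6


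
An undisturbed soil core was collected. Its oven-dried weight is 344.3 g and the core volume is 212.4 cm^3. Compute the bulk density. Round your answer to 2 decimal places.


Step 1: Identify the formula: BD = dry mass / volume
Step 2: Substitute values: BD = 344.3 / 212.4
Step 3: BD = 1.62 g/cm^3

1.62


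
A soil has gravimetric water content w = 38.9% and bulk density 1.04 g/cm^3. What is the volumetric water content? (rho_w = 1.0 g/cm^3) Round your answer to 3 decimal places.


Step 1: theta = (w / 100) * BD / rho_w
Step 2: theta = (38.9 / 100) * 1.04 / 1.0
Step 3: theta = 0.389 * 1.04
Step 4: theta = 0.405

0.405


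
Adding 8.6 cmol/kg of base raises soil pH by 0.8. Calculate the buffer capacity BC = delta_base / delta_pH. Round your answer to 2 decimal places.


Step 1: BC = change in base / change in pH
Step 2: BC = 8.6 / 0.8
Step 3: BC = 10.75 cmol/(kg*pH unit)

10.75


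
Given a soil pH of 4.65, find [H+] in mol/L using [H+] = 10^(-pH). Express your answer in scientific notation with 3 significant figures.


Step 1: [H+] = 10^(-pH)
Step 2: [H+] = 10^(-4.65)
Step 3: [H+] = 2.24e-05 mol/L

2.24e-05


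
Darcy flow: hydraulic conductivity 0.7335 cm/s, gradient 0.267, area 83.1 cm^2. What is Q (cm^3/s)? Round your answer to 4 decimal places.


Step 1: Apply Darcy's law: Q = K * i * A
Step 2: Q = 0.7335 * 0.267 * 83.1
Step 3: Q = 16.2747 cm^3/s

16.2747


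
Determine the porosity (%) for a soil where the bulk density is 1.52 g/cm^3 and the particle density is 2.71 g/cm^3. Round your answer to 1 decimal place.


Step 1: Formula: n = 100 * (1 - BD / PD)
Step 2: n = 100 * (1 - 1.52 / 2.71)
Step 3: n = 100 * (1 - 0.56089)
Step 4: n = 43.9%

43.9


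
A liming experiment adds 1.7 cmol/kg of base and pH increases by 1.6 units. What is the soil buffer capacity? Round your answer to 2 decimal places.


Step 1: BC = change in base / change in pH
Step 2: BC = 1.7 / 1.6
Step 3: BC = 1.06 cmol/(kg*pH unit)

1.06


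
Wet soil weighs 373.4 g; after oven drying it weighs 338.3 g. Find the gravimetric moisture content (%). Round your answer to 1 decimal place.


Step 1: Water mass = wet - dry = 373.4 - 338.3 = 35.1 g
Step 2: w = 100 * water mass / dry mass
Step 3: w = 100 * 35.1 / 338.3 = 10.4%

10.4


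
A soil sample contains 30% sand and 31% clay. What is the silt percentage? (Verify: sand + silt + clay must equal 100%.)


Step 1: sand + silt + clay = 100%
Step 2: silt = 100 - sand - clay
Step 3: silt = 100 - 30 - 31
Step 4: silt = 39%

39


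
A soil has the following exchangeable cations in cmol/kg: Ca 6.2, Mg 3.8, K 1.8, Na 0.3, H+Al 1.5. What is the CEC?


Step 1: CEC = Ca + Mg + K + Na + (H+Al)
Step 2: CEC = 6.2 + 3.8 + 1.8 + 0.3 + 1.5
Step 3: CEC = 13.6 cmol/kg

13.6


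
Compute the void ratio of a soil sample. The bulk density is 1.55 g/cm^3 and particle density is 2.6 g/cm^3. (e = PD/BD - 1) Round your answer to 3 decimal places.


Step 1: e = PD / BD - 1
Step 2: e = 2.6 / 1.55 - 1
Step 3: e = 1.67742 - 1
Step 4: e = 0.677

0.677


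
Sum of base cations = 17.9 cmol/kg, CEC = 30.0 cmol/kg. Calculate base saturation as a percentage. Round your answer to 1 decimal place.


Step 1: BS = 100 * (sum of bases) / CEC
Step 2: BS = 100 * 17.9 / 30.0
Step 3: BS = 59.7%

59.7


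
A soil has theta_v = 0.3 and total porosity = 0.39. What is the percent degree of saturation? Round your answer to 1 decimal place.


Step 1: S = 100 * theta_v / n
Step 2: S = 100 * 0.3 / 0.39
Step 3: S = 76.9%

76.9


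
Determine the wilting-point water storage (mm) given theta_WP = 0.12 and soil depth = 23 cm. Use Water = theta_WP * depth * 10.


Step 1: Water (mm) = theta_WP * depth * 10
Step 2: Water = 0.12 * 23 * 10
Step 3: Water = 27.6 mm

27.6


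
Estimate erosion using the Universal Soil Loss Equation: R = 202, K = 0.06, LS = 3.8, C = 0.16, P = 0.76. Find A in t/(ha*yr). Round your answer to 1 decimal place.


Step 1: A = R * K * LS * C * P
Step 2: R * K = 202 * 0.06 = 12.12
Step 3: (R*K) * LS = 12.12 * 3.8 = 46.056
Step 4: * C * P = 46.056 * 0.16 * 0.76 = 5.6
Step 5: A = 5.6 t/(ha*yr)

5.6


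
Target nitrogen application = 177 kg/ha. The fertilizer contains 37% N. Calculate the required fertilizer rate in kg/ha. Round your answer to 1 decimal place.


Step 1: Fertilizer rate = target N / (N content / 100)
Step 2: Rate = 177 / (37 / 100)
Step 3: Rate = 177 / 0.37
Step 4: Rate = 478.4 kg/ha

478.4


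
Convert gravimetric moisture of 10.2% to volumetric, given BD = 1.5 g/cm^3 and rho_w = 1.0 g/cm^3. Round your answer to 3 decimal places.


Step 1: theta = (w / 100) * BD / rho_w
Step 2: theta = (10.2 / 100) * 1.5 / 1.0
Step 3: theta = 0.102 * 1.5
Step 4: theta = 0.153

0.153


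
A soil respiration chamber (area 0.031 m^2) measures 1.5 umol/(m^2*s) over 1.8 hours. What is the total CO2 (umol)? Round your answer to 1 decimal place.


Step 1: Convert time to seconds: 1.8 hr * 3600 = 6480.0 s
Step 2: Total = flux * area * time_s
Step 3: Total = 1.5 * 0.031 * 6480.0
Step 4: Total = 301.3 umol

301.3


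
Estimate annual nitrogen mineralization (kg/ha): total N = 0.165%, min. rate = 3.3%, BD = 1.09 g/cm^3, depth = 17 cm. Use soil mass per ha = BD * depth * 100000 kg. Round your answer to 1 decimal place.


Step 1: Soil mass per ha = BD * depth * 100000 = 1.09 * 17 * 100000 = 1853000 kg
Step 2: Total N pool = soil mass * N%/100 = 1853000 * 0.165/100 = 3057.45 kg/ha
Step 3: N mineralized = N pool * rate%/100 = 3057.45 * 3.3/100 = 100.9 kg/ha/yr

100.9


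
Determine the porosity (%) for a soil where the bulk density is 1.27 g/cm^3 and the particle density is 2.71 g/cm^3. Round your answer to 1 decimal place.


Step 1: Formula: n = 100 * (1 - BD / PD)
Step 2: n = 100 * (1 - 1.27 / 2.71)
Step 3: n = 100 * (1 - 0.46863)
Step 4: n = 53.1%

53.1


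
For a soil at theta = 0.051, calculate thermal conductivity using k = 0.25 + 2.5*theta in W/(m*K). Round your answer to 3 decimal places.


Step 1: k = 0.25 + 2.5 * theta
Step 2: k = 0.25 + 2.5 * 0.051
Step 3: k = 0.25 + 0.128
Step 4: k = 0.378 W/(m*K)

0.378


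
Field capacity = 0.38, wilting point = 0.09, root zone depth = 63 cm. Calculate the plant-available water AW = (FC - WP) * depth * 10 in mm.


Step 1: Available water = (FC - WP) * depth * 10
Step 2: AW = (0.38 - 0.09) * 63 * 10
Step 3: AW = 0.29 * 63 * 10
Step 4: AW = 182.7 mm

182.7


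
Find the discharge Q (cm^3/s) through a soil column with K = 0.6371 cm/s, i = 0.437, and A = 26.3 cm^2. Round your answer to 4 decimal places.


Step 1: Apply Darcy's law: Q = K * i * A
Step 2: Q = 0.6371 * 0.437 * 26.3
Step 3: Q = 7.3223 cm^3/s

7.3223


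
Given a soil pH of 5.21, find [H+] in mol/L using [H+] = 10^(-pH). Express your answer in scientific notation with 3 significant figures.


Step 1: [H+] = 10^(-pH)
Step 2: [H+] = 10^(-5.21)
Step 3: [H+] = 6.17e-06 mol/L

6.17e-06


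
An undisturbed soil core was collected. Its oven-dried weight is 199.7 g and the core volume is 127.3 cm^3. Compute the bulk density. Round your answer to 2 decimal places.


Step 1: Identify the formula: BD = dry mass / volume
Step 2: Substitute values: BD = 199.7 / 127.3
Step 3: BD = 1.57 g/cm^3

1.57


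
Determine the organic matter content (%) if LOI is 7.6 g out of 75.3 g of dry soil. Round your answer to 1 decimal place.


Step 1: OM% = 100 * LOI / sample mass
Step 2: OM = 100 * 7.6 / 75.3
Step 3: OM = 10.1%

10.1


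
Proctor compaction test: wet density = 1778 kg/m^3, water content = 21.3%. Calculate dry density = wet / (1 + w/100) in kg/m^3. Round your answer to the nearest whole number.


Step 1: Dry density = wet density / (1 + w/100)
Step 2: Dry density = 1778 / (1 + 21.3/100)
Step 3: Dry density = 1778 / 1.213
Step 4: Dry density = 1466 kg/m^3

1466


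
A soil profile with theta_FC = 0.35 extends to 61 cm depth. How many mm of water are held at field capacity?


Step 1: Water (mm) = theta_FC * depth (cm) * 10
Step 2: Water = 0.35 * 61 * 10
Step 3: Water = 213.5 mm

213.5


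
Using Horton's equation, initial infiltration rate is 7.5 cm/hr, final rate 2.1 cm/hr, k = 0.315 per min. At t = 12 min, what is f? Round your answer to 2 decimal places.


Step 1: f = fc + (f0 - fc) * exp(-k * t)
Step 2: exp(-0.315 * 12) = 0.022823
Step 3: f = 2.1 + (7.5 - 2.1) * 0.022823
Step 4: f = 2.1 + 5.4 * 0.022823
Step 5: f = 2.22 cm/hr

2.22


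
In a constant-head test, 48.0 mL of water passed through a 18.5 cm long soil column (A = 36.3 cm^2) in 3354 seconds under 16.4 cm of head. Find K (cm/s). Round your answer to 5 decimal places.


Step 1: K = Q * L / (A * t * h)
Step 2: Numerator = 48.0 * 18.5 = 888.0
Step 3: Denominator = 36.3 * 3354 * 16.4 = 1996703.28
Step 4: K = 888.0 / 1996703.28 = 0.00044 cm/s

0.00044


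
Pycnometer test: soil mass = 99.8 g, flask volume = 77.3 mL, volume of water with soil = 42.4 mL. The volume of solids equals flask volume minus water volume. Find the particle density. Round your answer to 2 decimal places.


Step 1: Volume of solids = flask volume - water volume with soil
Step 2: V_solids = 77.3 - 42.4 = 34.9 mL
Step 3: Particle density = mass / V_solids = 99.8 / 34.9 = 2.86 g/cm^3

2.86


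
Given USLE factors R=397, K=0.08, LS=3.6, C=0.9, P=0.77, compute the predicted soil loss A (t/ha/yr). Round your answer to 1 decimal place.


Step 1: A = R * K * LS * C * P
Step 2: R * K = 397 * 0.08 = 31.76
Step 3: (R*K) * LS = 31.76 * 3.6 = 114.336
Step 4: * C * P = 114.336 * 0.9 * 0.77 = 79.2
Step 5: A = 79.2 t/(ha*yr)

79.2


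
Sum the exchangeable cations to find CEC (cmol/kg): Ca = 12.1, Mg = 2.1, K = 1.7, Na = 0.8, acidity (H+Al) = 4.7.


Step 1: CEC = Ca + Mg + K + Na + (H+Al)
Step 2: CEC = 12.1 + 2.1 + 1.7 + 0.8 + 4.7
Step 3: CEC = 21.4 cmol/kg

21.4


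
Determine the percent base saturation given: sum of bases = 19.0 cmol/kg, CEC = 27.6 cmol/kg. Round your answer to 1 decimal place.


Step 1: BS = 100 * (sum of bases) / CEC
Step 2: BS = 100 * 19.0 / 27.6
Step 3: BS = 68.8%

68.8


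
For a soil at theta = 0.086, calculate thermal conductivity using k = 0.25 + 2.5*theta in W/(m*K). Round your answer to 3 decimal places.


Step 1: k = 0.25 + 2.5 * theta
Step 2: k = 0.25 + 2.5 * 0.086
Step 3: k = 0.25 + 0.215
Step 4: k = 0.465 W/(m*K)

0.465


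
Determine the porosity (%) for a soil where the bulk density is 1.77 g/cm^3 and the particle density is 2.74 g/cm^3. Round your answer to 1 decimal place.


Step 1: Formula: n = 100 * (1 - BD / PD)
Step 2: n = 100 * (1 - 1.77 / 2.74)
Step 3: n = 100 * (1 - 0.64599)
Step 4: n = 35.4%

35.4


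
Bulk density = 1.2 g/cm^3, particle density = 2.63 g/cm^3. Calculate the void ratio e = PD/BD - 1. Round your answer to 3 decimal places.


Step 1: e = PD / BD - 1
Step 2: e = 2.63 / 1.2 - 1
Step 3: e = 2.19167 - 1
Step 4: e = 1.192

1.192


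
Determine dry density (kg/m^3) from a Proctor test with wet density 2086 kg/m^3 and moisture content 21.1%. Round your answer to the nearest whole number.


Step 1: Dry density = wet density / (1 + w/100)
Step 2: Dry density = 2086 / (1 + 21.1/100)
Step 3: Dry density = 2086 / 1.211
Step 4: Dry density = 1723 kg/m^3

1723


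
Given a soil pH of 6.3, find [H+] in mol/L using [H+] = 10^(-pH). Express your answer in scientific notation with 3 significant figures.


Step 1: [H+] = 10^(-pH)
Step 2: [H+] = 10^(-6.3)
Step 3: [H+] = 5.01e-07 mol/L

5.01e-07


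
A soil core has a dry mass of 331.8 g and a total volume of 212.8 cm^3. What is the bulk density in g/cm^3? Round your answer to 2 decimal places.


Step 1: Identify the formula: BD = dry mass / volume
Step 2: Substitute values: BD = 331.8 / 212.8
Step 3: BD = 1.56 g/cm^3

1.56


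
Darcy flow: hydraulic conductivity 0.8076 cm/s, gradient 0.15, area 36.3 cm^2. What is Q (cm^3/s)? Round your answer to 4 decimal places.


Step 1: Apply Darcy's law: Q = K * i * A
Step 2: Q = 0.8076 * 0.15 * 36.3
Step 3: Q = 4.3974 cm^3/s

4.3974


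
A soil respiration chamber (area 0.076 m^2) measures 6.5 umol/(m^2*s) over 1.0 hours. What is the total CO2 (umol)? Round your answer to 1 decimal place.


Step 1: Convert time to seconds: 1.0 hr * 3600 = 3600.0 s
Step 2: Total = flux * area * time_s
Step 3: Total = 6.5 * 0.076 * 3600.0
Step 4: Total = 1778.4 umol

1778.4


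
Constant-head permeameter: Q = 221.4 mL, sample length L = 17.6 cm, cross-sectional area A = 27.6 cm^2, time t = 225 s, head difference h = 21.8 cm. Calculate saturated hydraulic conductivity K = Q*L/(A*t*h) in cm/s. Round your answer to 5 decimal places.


Step 1: K = Q * L / (A * t * h)
Step 2: Numerator = 221.4 * 17.6 = 3896.64
Step 3: Denominator = 27.6 * 225 * 21.8 = 135378.0
Step 4: K = 3896.64 / 135378.0 = 0.02878 cm/s

0.02878


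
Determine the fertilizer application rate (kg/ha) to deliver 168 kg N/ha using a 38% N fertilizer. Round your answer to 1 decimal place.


Step 1: Fertilizer rate = target N / (N content / 100)
Step 2: Rate = 168 / (38 / 100)
Step 3: Rate = 168 / 0.38
Step 4: Rate = 442.1 kg/ha

442.1


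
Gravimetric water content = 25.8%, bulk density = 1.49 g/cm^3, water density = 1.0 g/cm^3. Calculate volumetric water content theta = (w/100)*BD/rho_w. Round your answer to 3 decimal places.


Step 1: theta = (w / 100) * BD / rho_w
Step 2: theta = (25.8 / 100) * 1.49 / 1.0
Step 3: theta = 0.258 * 1.49
Step 4: theta = 0.384

0.384


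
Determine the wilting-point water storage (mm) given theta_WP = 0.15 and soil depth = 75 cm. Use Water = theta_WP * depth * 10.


Step 1: Water (mm) = theta_WP * depth * 10
Step 2: Water = 0.15 * 75 * 10
Step 3: Water = 112.5 mm

112.5


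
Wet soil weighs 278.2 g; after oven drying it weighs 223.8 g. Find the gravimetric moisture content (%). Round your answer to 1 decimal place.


Step 1: Water mass = wet - dry = 278.2 - 223.8 = 54.4 g
Step 2: w = 100 * water mass / dry mass
Step 3: w = 100 * 54.4 / 223.8 = 24.3%

24.3


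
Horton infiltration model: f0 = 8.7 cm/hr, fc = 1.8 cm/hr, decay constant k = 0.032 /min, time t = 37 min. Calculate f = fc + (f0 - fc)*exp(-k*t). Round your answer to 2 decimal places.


Step 1: f = fc + (f0 - fc) * exp(-k * t)
Step 2: exp(-0.032 * 37) = 0.306052
Step 3: f = 1.8 + (8.7 - 1.8) * 0.306052
Step 4: f = 1.8 + 6.9 * 0.306052
Step 5: f = 3.91 cm/hr

3.91


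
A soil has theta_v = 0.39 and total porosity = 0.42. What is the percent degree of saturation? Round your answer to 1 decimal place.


Step 1: S = 100 * theta_v / n
Step 2: S = 100 * 0.39 / 0.42
Step 3: S = 92.9%

92.9


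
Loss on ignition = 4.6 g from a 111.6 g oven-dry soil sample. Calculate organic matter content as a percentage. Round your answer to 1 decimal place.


Step 1: OM% = 100 * LOI / sample mass
Step 2: OM = 100 * 4.6 / 111.6
Step 3: OM = 4.1%

4.1


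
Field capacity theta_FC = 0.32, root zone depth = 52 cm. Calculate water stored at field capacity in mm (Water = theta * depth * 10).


Step 1: Water (mm) = theta_FC * depth (cm) * 10
Step 2: Water = 0.32 * 52 * 10
Step 3: Water = 166.4 mm

166.4


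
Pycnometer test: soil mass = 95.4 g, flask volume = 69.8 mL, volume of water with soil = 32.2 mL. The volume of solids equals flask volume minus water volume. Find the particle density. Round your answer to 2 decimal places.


Step 1: Volume of solids = flask volume - water volume with soil
Step 2: V_solids = 69.8 - 32.2 = 37.6 mL
Step 3: Particle density = mass / V_solids = 95.4 / 37.6 = 2.54 g/cm^3

2.54


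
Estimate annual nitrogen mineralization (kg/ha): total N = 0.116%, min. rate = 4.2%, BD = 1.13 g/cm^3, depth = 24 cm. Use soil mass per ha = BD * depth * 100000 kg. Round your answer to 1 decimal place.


Step 1: Soil mass per ha = BD * depth * 100000 = 1.13 * 24 * 100000 = 2712000 kg
Step 2: Total N pool = soil mass * N%/100 = 2712000 * 0.116/100 = 3145.92 kg/ha
Step 3: N mineralized = N pool * rate%/100 = 3145.92 * 4.2/100 = 132.1 kg/ha/yr

132.1


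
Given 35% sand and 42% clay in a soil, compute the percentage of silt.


Step 1: sand + silt + clay = 100%
Step 2: silt = 100 - sand - clay
Step 3: silt = 100 - 35 - 42
Step 4: silt = 23%

23


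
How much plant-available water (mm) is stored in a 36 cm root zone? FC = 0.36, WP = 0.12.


Step 1: Available water = (FC - WP) * depth * 10
Step 2: AW = (0.36 - 0.12) * 36 * 10
Step 3: AW = 0.24 * 36 * 10
Step 4: AW = 86.4 mm

86.4


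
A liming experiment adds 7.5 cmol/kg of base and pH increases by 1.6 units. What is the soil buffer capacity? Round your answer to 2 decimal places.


Step 1: BC = change in base / change in pH
Step 2: BC = 7.5 / 1.6
Step 3: BC = 4.69 cmol/(kg*pH unit)

4.69


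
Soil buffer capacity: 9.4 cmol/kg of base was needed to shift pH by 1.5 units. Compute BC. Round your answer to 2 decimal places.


Step 1: BC = change in base / change in pH
Step 2: BC = 9.4 / 1.5
Step 3: BC = 6.27 cmol/(kg*pH unit)

6.27


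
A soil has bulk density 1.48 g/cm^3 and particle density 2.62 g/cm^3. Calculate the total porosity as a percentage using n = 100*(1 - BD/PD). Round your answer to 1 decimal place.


Step 1: Formula: n = 100 * (1 - BD / PD)
Step 2: n = 100 * (1 - 1.48 / 2.62)
Step 3: n = 100 * (1 - 0.56489)
Step 4: n = 43.5%

43.5


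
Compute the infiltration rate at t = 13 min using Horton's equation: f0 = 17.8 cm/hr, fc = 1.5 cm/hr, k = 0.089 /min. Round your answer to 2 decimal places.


Step 1: f = fc + (f0 - fc) * exp(-k * t)
Step 2: exp(-0.089 * 13) = 0.314428
Step 3: f = 1.5 + (17.8 - 1.5) * 0.314428
Step 4: f = 1.5 + 16.3 * 0.314428
Step 5: f = 6.63 cm/hr

6.63


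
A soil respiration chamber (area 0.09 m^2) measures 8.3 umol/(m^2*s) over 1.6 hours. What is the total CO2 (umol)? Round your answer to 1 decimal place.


Step 1: Convert time to seconds: 1.6 hr * 3600 = 5760.0 s
Step 2: Total = flux * area * time_s
Step 3: Total = 8.3 * 0.09 * 5760.0
Step 4: Total = 4302.7 umol

4302.7


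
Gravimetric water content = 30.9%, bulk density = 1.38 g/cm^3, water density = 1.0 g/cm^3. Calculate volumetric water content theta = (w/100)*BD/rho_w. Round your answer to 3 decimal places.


Step 1: theta = (w / 100) * BD / rho_w
Step 2: theta = (30.9 / 100) * 1.38 / 1.0
Step 3: theta = 0.309 * 1.38
Step 4: theta = 0.426

0.426


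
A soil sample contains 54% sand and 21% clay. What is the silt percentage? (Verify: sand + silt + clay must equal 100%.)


Step 1: sand + silt + clay = 100%
Step 2: silt = 100 - sand - clay
Step 3: silt = 100 - 54 - 21
Step 4: silt = 25%

25


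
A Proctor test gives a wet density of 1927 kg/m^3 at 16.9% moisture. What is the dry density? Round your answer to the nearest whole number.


Step 1: Dry density = wet density / (1 + w/100)
Step 2: Dry density = 1927 / (1 + 16.9/100)
Step 3: Dry density = 1927 / 1.169
Step 4: Dry density = 1648 kg/m^3

1648


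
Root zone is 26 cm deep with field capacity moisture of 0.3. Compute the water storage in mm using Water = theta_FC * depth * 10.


Step 1: Water (mm) = theta_FC * depth (cm) * 10
Step 2: Water = 0.3 * 26 * 10
Step 3: Water = 78.0 mm

78.0


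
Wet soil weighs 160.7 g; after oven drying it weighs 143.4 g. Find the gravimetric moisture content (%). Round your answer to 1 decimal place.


Step 1: Water mass = wet - dry = 160.7 - 143.4 = 17.3 g
Step 2: w = 100 * water mass / dry mass
Step 3: w = 100 * 17.3 / 143.4 = 12.1%

12.1


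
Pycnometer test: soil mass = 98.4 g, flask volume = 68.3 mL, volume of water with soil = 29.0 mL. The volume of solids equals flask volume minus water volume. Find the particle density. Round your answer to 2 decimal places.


Step 1: Volume of solids = flask volume - water volume with soil
Step 2: V_solids = 68.3 - 29.0 = 39.3 mL
Step 3: Particle density = mass / V_solids = 98.4 / 39.3 = 2.5 g/cm^3

2.5


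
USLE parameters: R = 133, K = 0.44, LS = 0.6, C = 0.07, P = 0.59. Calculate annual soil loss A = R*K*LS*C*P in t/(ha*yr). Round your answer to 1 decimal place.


Step 1: A = R * K * LS * C * P
Step 2: R * K = 133 * 0.44 = 58.52
Step 3: (R*K) * LS = 58.52 * 0.6 = 35.112
Step 4: * C * P = 35.112 * 0.07 * 0.59 = 1.5
Step 5: A = 1.5 t/(ha*yr)

1.5


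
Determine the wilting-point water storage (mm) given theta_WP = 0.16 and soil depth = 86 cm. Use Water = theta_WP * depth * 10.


Step 1: Water (mm) = theta_WP * depth * 10
Step 2: Water = 0.16 * 86 * 10
Step 3: Water = 137.6 mm

137.6


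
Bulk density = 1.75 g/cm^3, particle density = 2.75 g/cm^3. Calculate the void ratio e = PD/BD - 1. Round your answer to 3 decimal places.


Step 1: e = PD / BD - 1
Step 2: e = 2.75 / 1.75 - 1
Step 3: e = 1.57143 - 1
Step 4: e = 0.571

0.571


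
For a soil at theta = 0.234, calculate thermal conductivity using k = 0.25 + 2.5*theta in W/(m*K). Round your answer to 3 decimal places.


Step 1: k = 0.25 + 2.5 * theta
Step 2: k = 0.25 + 2.5 * 0.234
Step 3: k = 0.25 + 0.585
Step 4: k = 0.835 W/(m*K)

0.835


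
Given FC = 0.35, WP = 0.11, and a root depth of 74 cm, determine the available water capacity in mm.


Step 1: Available water = (FC - WP) * depth * 10
Step 2: AW = (0.35 - 0.11) * 74 * 10
Step 3: AW = 0.24 * 74 * 10
Step 4: AW = 177.6 mm

177.6


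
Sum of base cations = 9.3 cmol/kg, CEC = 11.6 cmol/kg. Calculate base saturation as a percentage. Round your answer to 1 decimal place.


Step 1: BS = 100 * (sum of bases) / CEC
Step 2: BS = 100 * 9.3 / 11.6
Step 3: BS = 80.2%

80.2


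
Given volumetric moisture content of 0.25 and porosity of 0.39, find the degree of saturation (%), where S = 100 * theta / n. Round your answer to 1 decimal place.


Step 1: S = 100 * theta_v / n
Step 2: S = 100 * 0.25 / 0.39
Step 3: S = 64.1%

64.1


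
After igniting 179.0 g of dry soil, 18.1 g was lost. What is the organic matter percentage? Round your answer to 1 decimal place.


Step 1: OM% = 100 * LOI / sample mass
Step 2: OM = 100 * 18.1 / 179.0
Step 3: OM = 10.1%

10.1


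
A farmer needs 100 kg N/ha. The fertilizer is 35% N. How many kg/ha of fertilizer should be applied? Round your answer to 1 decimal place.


Step 1: Fertilizer rate = target N / (N content / 100)
Step 2: Rate = 100 / (35 / 100)
Step 3: Rate = 100 / 0.35
Step 4: Rate = 285.7 kg/ha

285.7


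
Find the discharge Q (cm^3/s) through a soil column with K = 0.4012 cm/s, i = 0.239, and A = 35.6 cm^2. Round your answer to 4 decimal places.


Step 1: Apply Darcy's law: Q = K * i * A
Step 2: Q = 0.4012 * 0.239 * 35.6
Step 3: Q = 3.4136 cm^3/s

3.4136


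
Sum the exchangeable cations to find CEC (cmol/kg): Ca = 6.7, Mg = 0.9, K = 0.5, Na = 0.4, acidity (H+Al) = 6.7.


Step 1: CEC = Ca + Mg + K + Na + (H+Al)
Step 2: CEC = 6.7 + 0.9 + 0.5 + 0.4 + 6.7
Step 3: CEC = 15.2 cmol/kg

15.2


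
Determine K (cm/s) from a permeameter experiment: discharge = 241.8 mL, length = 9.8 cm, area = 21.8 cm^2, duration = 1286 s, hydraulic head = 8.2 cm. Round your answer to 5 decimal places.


Step 1: K = Q * L / (A * t * h)
Step 2: Numerator = 241.8 * 9.8 = 2369.64
Step 3: Denominator = 21.8 * 1286 * 8.2 = 229885.36
Step 4: K = 2369.64 / 229885.36 = 0.01031 cm/s

0.01031


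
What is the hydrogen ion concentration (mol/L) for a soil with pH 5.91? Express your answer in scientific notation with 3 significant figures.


Step 1: [H+] = 10^(-pH)
Step 2: [H+] = 10^(-5.91)
Step 3: [H+] = 1.23e-06 mol/L

1.23e-06


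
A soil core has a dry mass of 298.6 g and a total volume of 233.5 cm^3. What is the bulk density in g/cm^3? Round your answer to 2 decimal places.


Step 1: Identify the formula: BD = dry mass / volume
Step 2: Substitute values: BD = 298.6 / 233.5
Step 3: BD = 1.28 g/cm^3

1.28


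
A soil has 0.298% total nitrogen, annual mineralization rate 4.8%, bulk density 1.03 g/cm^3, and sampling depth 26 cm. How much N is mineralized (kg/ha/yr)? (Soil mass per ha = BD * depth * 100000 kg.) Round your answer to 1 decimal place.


Step 1: Soil mass per ha = BD * depth * 100000 = 1.03 * 26 * 100000 = 2678000 kg
Step 2: Total N pool = soil mass * N%/100 = 2678000 * 0.298/100 = 7980.44 kg/ha
Step 3: N mineralized = N pool * rate%/100 = 7980.44 * 4.8/100 = 383.1 kg/ha/yr

383.1


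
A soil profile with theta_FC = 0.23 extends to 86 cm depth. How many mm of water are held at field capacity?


Step 1: Water (mm) = theta_FC * depth (cm) * 10
Step 2: Water = 0.23 * 86 * 10
Step 3: Water = 197.8 mm

197.8


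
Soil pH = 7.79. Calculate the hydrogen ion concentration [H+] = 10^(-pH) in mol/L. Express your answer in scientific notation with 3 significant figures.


Step 1: [H+] = 10^(-pH)
Step 2: [H+] = 10^(-7.79)
Step 3: [H+] = 1.62e-08 mol/L

1.62e-08


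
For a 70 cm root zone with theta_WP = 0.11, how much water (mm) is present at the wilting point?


Step 1: Water (mm) = theta_WP * depth * 10
Step 2: Water = 0.11 * 70 * 10
Step 3: Water = 77.0 mm

77.0


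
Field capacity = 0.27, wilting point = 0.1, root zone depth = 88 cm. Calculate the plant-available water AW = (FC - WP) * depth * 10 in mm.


Step 1: Available water = (FC - WP) * depth * 10
Step 2: AW = (0.27 - 0.1) * 88 * 10
Step 3: AW = 0.17 * 88 * 10
Step 4: AW = 149.6 mm

149.6
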